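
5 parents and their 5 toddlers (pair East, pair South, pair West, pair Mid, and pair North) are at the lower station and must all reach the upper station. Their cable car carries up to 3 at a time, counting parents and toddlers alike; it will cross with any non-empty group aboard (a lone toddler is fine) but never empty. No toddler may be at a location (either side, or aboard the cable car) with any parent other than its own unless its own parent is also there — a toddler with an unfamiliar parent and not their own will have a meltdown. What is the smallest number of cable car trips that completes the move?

11

Counting alone: each trip to the upper station takes at most 3 across and each return brings at least 1 back, so after t trips out (and t−1 returns) at most 3t − (t−1) of the 10 are across; that first reaches 10 at t = 5, so at least 9 crossings are needed.
The safety rule pushes this higher. Following every safe sequence of crossings, the most of the 10 that can be at the upper station as the cable car arrives there on crossing 9 is 9 — never all 10.
So no plan with fewer than 11 crossings exists, and this one achieves 11:
1. parent East and toddler East cross → the upper station.
2. parent East crosses ← the lower station.
3. toddler Mid, toddler South, and toddler West cross → the upper station.
4. toddler East crosses ← the lower station.
5. parent Mid, parent South, and parent West cross → the upper station.
6. parent South and toddler South cross ← the lower station.
7. parent East, parent North, and parent South cross → the upper station.
8. toddler West crosses ← the lower station.
9. toddler East and toddler South cross → the upper station.
10. toddler East crosses ← the lower station.
11. toddler East, toddler North, and toddler West cross → the upper station.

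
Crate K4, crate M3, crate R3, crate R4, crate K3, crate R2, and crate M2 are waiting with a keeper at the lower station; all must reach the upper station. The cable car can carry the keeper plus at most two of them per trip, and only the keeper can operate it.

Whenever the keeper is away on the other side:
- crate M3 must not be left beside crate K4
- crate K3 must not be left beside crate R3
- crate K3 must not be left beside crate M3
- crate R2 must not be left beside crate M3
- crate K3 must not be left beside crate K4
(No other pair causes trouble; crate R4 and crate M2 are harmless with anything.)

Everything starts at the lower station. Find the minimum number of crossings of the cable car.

11

Counting alone: the keeper can take at most 2 across per trip to the upper station, so moving all 7 needs at least 4 loaded trips out, with a return between consecutive ones — at least 7 crossings.
The safety rule pushes this higher. Following every safe sequence of crossings, the most of the 7 that can be at the upper station as the cable car arrives there on crossings 7, 9 is 5, 6 respectively — never all 7.
So no plan with fewer than 11 crossings exists, and this one achieves 11:
1. Keeper goes to the upper station with crate K3 and crate M3.
2. Keeper goes back to the lower station with crate M3.
3. Keeper goes to the upper station with crate K4 and crate R2.
4. Keeper goes back to the lower station with crate K4.
5. Keeper goes to the upper station with crate K4 and crate R3.
6. Keeper goes back to the lower station with crate K3.
7. Keeper goes to the upper station with crate M3 and crate R4.
8. Keeper goes back to the lower station with crate M3.
9. Keeper goes to the upper station with crate M2 and crate M3.
10. Keeper goes back to the lower station with crate M3.
11. Keeper goes to the upper station with crate K3 and crate M3.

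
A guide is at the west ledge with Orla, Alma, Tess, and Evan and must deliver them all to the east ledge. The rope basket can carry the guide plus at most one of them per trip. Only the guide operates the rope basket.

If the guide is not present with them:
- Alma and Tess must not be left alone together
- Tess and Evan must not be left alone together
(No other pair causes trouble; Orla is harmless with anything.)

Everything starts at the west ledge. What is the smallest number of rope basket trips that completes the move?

9

Counting alone: the guide can take at most 1 across per trip to the east ledge, so moving all 4 needs at least 4 loaded trips out, with a return between consecutive ones — at least 7 crossings.
The safety rule pushes this higher. Following every safe sequence of crossings, the most of the 4 that can be at the east ledge as the rope basket arrives there on crossing 7 is 3 — never all 4.
So no plan with fewer than 9 crossings exists, and this one achieves 9:
1. Guide goes to the east ledge with Tess.
2. Guide goes back to the west ledge alone.
3. Guide goes to the east ledge with Orla.
4. Guide goes back to the west ledge alone.
5. Guide goes to the east ledge with Alma.
6. Guide goes back to the west ledge with Tess.
7. Guide goes to the east ledge with Evan.
8. Guide goes back to the west ledge alone.
9. Guide goes to the east ledge with Tess.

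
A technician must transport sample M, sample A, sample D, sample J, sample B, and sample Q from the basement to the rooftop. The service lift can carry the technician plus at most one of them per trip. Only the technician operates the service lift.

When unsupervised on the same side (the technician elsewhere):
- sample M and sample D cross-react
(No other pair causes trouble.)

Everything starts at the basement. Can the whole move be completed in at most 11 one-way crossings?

Yes — this plan uses 11 crossings (≤ 11):
1. Technician goes to the rooftop with sample M.
2. Technician goes back to the basement alone.
3. Technician goes to the rooftop with sample A.
4. Technician goes back to the basement alone.
5. Technician goes to the rooftop with sample J.
6. Technician goes back to the basement alone.
7. Technician goes to the rooftop with sample B.
8. Technician goes back to the basement alone.
9. Technician goes to the rooftop with sample Q.
10. Technician goes back to the basement alone.
11. Technician goes to the rooftop with sample D.

Yes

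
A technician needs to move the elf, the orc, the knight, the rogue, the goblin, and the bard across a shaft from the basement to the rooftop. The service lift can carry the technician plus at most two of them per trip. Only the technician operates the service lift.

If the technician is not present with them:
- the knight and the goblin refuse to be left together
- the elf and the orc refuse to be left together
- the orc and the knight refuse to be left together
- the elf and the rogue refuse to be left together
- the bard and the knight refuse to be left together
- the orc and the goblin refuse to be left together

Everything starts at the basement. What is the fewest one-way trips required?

impossible

Whatever the first load, the items left behind include a forbidden pair without the technician. No opening move is safe, so no plan exists.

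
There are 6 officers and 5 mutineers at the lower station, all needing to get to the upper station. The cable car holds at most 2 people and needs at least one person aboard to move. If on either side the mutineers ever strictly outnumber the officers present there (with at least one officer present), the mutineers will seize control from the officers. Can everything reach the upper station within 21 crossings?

Yes — this plan uses 19 crossings (≤ 21):
1. 2 mutineers → the upper station.  (the lower station: 6O 3M; the upper station: 0O 2M)
2. 1 mutineer ← the lower station.  (the lower station: 6O 4M; the upper station: 0O 1M)
3. 2 mutineers → the upper station.  (the lower station: 6O 2M; the upper station: 0O 3M)
4. 1 mutineer ← the lower station.  (the lower station: 6O 3M; the upper station: 0O 2M)
5. 2 officers → the upper station.  (the lower station: 4O 3M; the upper station: 2O 2M)
6. 1 mutineer ← the lower station.  (the lower station: 4O 4M; the upper station: 2O 1M)
7. 1 officer and 1 mutineer → the upper station.  (the lower station: 3O 3M; the upper station: 3O 2M)
8. 1 officer ← the lower station.  (the lower station: 4O 3M; the upper station: 2O 2M)
9. 1 officer and 1 mutineer → the upper station.  (the lower station: 3O 2M; the upper station: 3O 3M)
10. 1 mutineer ← the lower station.  (the lower station: 3O 3M; the upper station: 3O 2M)
11. 1 officer and 1 mutineer → the upper station.  (the lower station: 2O 2M; the upper station: 4O 3M)
12. 1 officer ← the lower station.  (the lower station: 3O 2M; the upper station: 3O 3M)
13. 1 officer and 1 mutineer → the upper station.  (the lower station: 2O 1M; the upper station: 4O 4M)
14. 1 mutineer ← the lower station.  (the lower station: 2O 2M; the upper station: 4O 3M)
15. 1 officer and 1 mutineer → the upper station.  (the lower station: 1O 1M; the upper station: 5O 4M)
16. 1 officer ← the lower station.  (the lower station: 2O 1M; the upper station: 4O 4M)
17. 1 officer and 1 mutineer → the upper station.  (the lower station: 1O 0M; the upper station: 5O 5M)
18. 1 mutineer ← the lower station.  (the lower station: 1O 1M; the upper station: 5O 4M)
19. 1 officer and 1 mutineer → the upper station.  (the lower station: 0O 0M; the upper station: 6O 5M)

Yes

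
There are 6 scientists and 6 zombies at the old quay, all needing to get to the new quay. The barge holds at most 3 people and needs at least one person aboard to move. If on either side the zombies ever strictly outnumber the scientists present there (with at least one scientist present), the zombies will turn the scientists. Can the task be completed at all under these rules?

Following every safe sequence of crossings from the start, the most of the 12 that can be at the new quay as the barge arrives there on crossings 1, 3, 5 is 3, 5, 6 respectively; the best ever achieved is 6 of 12.
From crossing 7 on, no configuration arises that was not already reachable earlier: only 17 distinct safe configurations (who is on which side, and where the barge is) can ever be reached, none of them has everyone across, and every continuation just revisits them. They are: 0 scientists + 0 zombies across (barge back at the start); 0 scientists + 1 zombie across (barge there); 0 scientists + 1 zombie across (barge back at the start); 0 scientists + 2 zombies across (barge there); 0 scientists + 2 zombies across (barge back at the start); 0 scientists + 3 zombies across (barge there); 0 scientists + 3 zombies across (barge back at the start); 0 scientists + 4 zombies across (barge there); 0 scientists + 4 zombies across (barge back at the start); 0 scientists + 5 zombies across (barge there); 0 scientists + 5 zombies across (barge back at the start); 0 scientists + 6 zombies across (barge there); 1 scientist + 1 zombie across (barge there); 1 scientist + 1 zombie across (barge back at the start); 2 scientists + 2 zombies across (barge there); 2 scientists + 2 zombies across (barge back at the start); 3 scientists + 3 zombies across (barge there). So no valid plan exists.

No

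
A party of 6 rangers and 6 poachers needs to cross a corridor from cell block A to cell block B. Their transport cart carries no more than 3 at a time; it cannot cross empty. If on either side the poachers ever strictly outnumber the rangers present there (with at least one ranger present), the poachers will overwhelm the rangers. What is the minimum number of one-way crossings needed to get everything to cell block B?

Following every safe sequence of crossings from the start, the most of the 12 that can be at cell block B as the transport cart arrives there on crossings 1, 3, 5 is 3, 5, 6 respectively; the best ever achieved is 6 of 12.
From crossing 7 on, no configuration arises that was not already reachable earlier: only 17 distinct safe configurations (who is on which side, and where the transport cart is) can ever be reached, none of them has everyone across, and every continuation just revisits them. They are: 0 rangers + 0 poachers across (transport cart back at the start); 0 rangers + 1 poacher across (transport cart there); 0 rangers + 1 poacher across (transport cart back at the start); 0 rangers + 2 poachers across (transport cart there); 0 rangers + 2 poachers across (transport cart back at the start); 0 rangers + 3 poachers across (transport cart there); 0 rangers + 3 poachers across (transport cart back at the start); 0 rangers + 4 poachers across (transport cart there); 0 rangers + 4 poachers across (transport cart back at the start); 0 rangers + 5 poachers across (transport cart there); 0 rangers + 5 poachers across (transport cart back at the start); 0 rangers + 6 poachers across (transport cart there); 1 ranger + 1 poacher across (transport cart there); 1 ranger + 1 poacher across (transport cart back at the start); 2 rangers + 2 poachers across (transport cart there); 2 rangers + 2 poachers across (transport cart back at the start); 3 rangers + 3 poachers across (transport cart there). So no valid plan exists.

impossible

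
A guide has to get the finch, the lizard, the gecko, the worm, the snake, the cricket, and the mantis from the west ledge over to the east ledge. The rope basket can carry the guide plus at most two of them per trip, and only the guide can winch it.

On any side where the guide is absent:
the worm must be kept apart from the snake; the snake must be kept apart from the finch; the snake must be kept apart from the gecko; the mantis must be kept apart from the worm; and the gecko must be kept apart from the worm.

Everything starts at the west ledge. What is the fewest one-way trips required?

11

Counting alone: the guide can take at most 2 across per trip to the east ledge, so moving all 7 needs at least 4 loaded trips out, with a return between consecutive ones — at least 7 crossings.
The safety rule pushes this higher. Following every safe sequence of crossings, the most of the 7 that can be at the east ledge as the rope basket arrives there on crossings 7, 9 is 5, 6 respectively — never all 7.
So no plan with fewer than 11 crossings exists, and this one achieves 11:
1. Guide goes to the east ledge with the snake and the worm.  [the west ledge: the cricket, the finch, the gecko, the lizard, the mantis | the east ledge: the snake, the worm]
2. Guide goes back to the west ledge with the worm.  [the west ledge: the cricket, the finch, the gecko, the lizard, the mantis, the worm | the east ledge: the snake]
3. Guide goes to the east ledge with the finch and the worm.  [the west ledge: the cricket, the gecko, the lizard, the mantis | the east ledge: the finch, the snake, the worm]
4. Guide goes back to the west ledge with the snake.  [the west ledge: the cricket, the gecko, the lizard, the mantis, the snake | the east ledge: the finch, the worm]
5. Guide goes to the east ledge with the gecko and the lizard.  [the west ledge: the cricket, the mantis, the snake | the east ledge: the finch, the gecko, the lizard, the worm]
6. Guide goes back to the west ledge with the gecko.  [the west ledge: the cricket, the gecko, the mantis, the snake | the east ledge: the finch, the lizard, the worm]
7. Guide goes to the east ledge with the cricket and the gecko.  [the west ledge: the mantis, the snake | the east ledge: the cricket, the finch, the gecko, the lizard, the worm]
8. Guide goes back to the west ledge with the gecko.  [the west ledge: the gecko, the mantis, the snake | the east ledge: the cricket, the finch, the lizard, the worm]
9. Guide goes to the east ledge with the gecko and the mantis.  [the west ledge: the snake | the east ledge: the cricket, the finch, the gecko, the lizard, the mantis, the worm]
10. Guide goes back to the west ledge with the worm.  [the west ledge: the snake, the worm | the east ledge: the cricket, the finch, the gecko, the lizard, the mantis]
11. Guide goes to the east ledge with the snake and the worm.  [the west ledge: — | the east ledge: the cricket, the finch, the gecko, the lizard, the mantis, the snake, the worm]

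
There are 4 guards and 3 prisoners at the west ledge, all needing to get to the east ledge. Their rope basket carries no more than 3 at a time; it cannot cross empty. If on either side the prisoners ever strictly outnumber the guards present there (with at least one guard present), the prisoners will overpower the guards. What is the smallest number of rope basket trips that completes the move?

Counting alone: each trip to the east ledge takes at most 3 across and each return brings at least 1 back, so after t trips out (and t−1 returns) at most 3t − (t−1) of the 7 are across; that first reaches 7 at t = 3, so at least 5 crossings are needed.
The plan below uses exactly 5 crossings, so it is optimal:
1. 3 prisoners → the east ledge.  (the west ledge: 4G 0P; the east ledge: 0G 3P)
2. 1 prisoner ← the west ledge.  (the west ledge: 4G 1P; the east ledge: 0G 2P)
3. 3 guards → the east ledge.  (the west ledge: 1G 1P; the east ledge: 3G 2P)
4. 1 guard ← the west ledge.  (the west ledge: 2G 1P; the east ledge: 2G 2P)
5. 2 guards and 1 prisoner → the east ledge.  (the west ledge: 0G 0P; the east ledge: 4G 3P)

5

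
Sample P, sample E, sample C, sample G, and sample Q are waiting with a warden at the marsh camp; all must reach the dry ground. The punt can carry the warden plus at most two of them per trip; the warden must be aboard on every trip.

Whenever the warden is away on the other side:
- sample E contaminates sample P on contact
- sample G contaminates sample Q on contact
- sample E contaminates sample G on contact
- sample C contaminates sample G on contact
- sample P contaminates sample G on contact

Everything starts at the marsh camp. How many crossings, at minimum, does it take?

7

Counting alone: the warden can take at most 2 across per trip to the dry ground, so moving all 5 needs at least 3 loaded trips out, with a return between consecutive ones — at least 5 crossings.
The safety rule pushes this higher. Following every safe sequence of crossings, the most of the 5 that can be at the dry ground as the punt arrives there on crossing 5 is 4 — never all 5.
So no plan with fewer than 7 crossings exists, and this one achieves 7:
1. Warden goes to the dry ground with sample G and sample P.  [the marsh camp: sample C, sample E, sample Q | the dry ground: sample G, sample P]
2. Warden goes back to the marsh camp with sample P.  [the marsh camp: sample C, sample E, sample P, sample Q | the dry ground: sample G]
3. Warden goes to the dry ground with sample C and sample P.  [the marsh camp: sample E, sample Q | the dry ground: sample C, sample G, sample P]
4. Warden goes back to the marsh camp with sample G.  [the marsh camp: sample E, sample G, sample Q | the dry ground: sample C, sample P]
5. Warden goes to the dry ground with sample E and sample Q.  [the marsh camp: sample G | the dry ground: sample C, sample E, sample P, sample Q]
6. Warden goes back to the marsh camp with sample P.  [the marsh camp: sample G, sample P | the dry ground: sample C, sample E, sample Q]
7. Warden goes to the dry ground with sample G and sample P.  [the marsh camp: — | the dry ground: sample C, sample E, sample G, sample P, sample Q]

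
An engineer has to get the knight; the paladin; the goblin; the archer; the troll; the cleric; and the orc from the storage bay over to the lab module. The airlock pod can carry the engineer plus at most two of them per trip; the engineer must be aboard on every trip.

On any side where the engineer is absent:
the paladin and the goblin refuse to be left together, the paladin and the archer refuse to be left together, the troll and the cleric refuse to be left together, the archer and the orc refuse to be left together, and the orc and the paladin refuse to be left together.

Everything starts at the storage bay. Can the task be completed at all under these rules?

Whatever the first load, the items left behind include a forbidden pair without the engineer. No opening move is safe, so no plan exists.

No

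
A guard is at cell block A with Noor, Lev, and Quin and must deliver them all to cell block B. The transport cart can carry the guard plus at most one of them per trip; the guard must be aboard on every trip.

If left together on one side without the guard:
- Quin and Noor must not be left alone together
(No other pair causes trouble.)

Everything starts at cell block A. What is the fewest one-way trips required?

5

Counting alone: the guard can take at most 1 across per trip to cell block B, so moving all 3 needs at least 3 loaded trips out, with a return between consecutive ones — at least 5 crossings.
The plan below uses exactly 5 crossings, so it is optimal:
1. Guard goes to cell block B with Noor.  [cell block A: Lev, Quin | cell block B: Noor]
2. Guard goes back to cell block A alone.  [cell block A: Lev, Quin | cell block B: Noor]
3. Guard goes to cell block B with Lev.  [cell block A: Quin | cell block B: Lev, Noor]
4. Guard goes back to cell block A alone.  [cell block A: Quin | cell block B: Lev, Noor]
5. Guard goes to cell block B with Quin.  [cell block A: — | cell block B: Lev, Noor, Quin]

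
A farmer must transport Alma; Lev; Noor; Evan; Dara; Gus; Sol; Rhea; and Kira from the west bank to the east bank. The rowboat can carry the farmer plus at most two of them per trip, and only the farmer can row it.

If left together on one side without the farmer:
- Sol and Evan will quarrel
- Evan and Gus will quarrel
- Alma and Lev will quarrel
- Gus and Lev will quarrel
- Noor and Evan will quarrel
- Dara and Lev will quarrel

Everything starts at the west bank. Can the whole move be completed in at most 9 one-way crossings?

No

Counting alone: the farmer can take at most 2 across per trip to the east bank, so moving all 9 needs at least 5 loaded trips out, with a return between consecutive ones — at least 9 crossings.
The safety rule pushes this higher. Following every safe sequence of crossings, the most of the 9 that can be at the east bank as the rowboat arrives there on crossing 9 is 8 — never all 9.
So the move cannot be finished within 9 crossings. (The shortest complete plan takes 11:)
1. Farmer goes to the east bank with Evan and Lev.  [the west bank: Alma, Dara, Gus, Kira, Noor, Rhea, Sol | the east bank: Evan, Lev]
2. Farmer goes back to the west bank alone.  [the west bank: Alma, Dara, Gus, Kira, Noor, Rhea, Sol | the east bank: Evan, Lev]
3. Farmer goes to the east bank with Alma.  [the west bank: Dara, Gus, Kira, Noor, Rhea, Sol | the east bank: Alma, Evan, Lev]
4. Farmer goes back to the west bank with Lev.  [the west bank: Dara, Gus, Kira, Lev, Noor, Rhea, Sol | the east bank: Alma, Evan]
5. Farmer goes to the east bank with Dara and Gus.  [the west bank: Kira, Lev, Noor, Rhea, Sol | the east bank: Alma, Dara, Evan, Gus]
6. Farmer goes back to the west bank with Evan.  [the west bank: Evan, Kira, Lev, Noor, Rhea, Sol | the east bank: Alma, Dara, Gus]
7. Farmer goes to the east bank with Noor and Sol.  [the west bank: Evan, Kira, Lev, Rhea | the east bank: Alma, Dara, Gus, Noor, Sol]
8. Farmer goes back to the west bank alone.  [the west bank: Evan, Kira, Lev, Rhea | the east bank: Alma, Dara, Gus, Noor, Sol]
9. Farmer goes to the east bank with Kira and Rhea.  [the west bank: Evan, Lev | the east bank: Alma, Dara, Gus, Kira, Noor, Rhea, Sol]
10. Farmer goes back to the west bank alone.  [the west bank: Evan, Lev | the east bank: Alma, Dara, Gus, Kira, Noor, Rhea, Sol]
11. Farmer goes to the east bank with Evan and Lev.  [the west bank: — | the east bank: Alma, Dara, Evan, Gus, Kira, Lev, Noor, Rhea, Sol]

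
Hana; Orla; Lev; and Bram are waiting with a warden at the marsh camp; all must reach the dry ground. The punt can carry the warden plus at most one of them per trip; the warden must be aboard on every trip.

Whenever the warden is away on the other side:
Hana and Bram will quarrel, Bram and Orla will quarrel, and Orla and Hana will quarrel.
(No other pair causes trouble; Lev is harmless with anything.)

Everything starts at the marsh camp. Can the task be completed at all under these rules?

Whatever the first load, the items left behind include a forbidden pair without the warden. No opening move is safe, so no plan exists.

No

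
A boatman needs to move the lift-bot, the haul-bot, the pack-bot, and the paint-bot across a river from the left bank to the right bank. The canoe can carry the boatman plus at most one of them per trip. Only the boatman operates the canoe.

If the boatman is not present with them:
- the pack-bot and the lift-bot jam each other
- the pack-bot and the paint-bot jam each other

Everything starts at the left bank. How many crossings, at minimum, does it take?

9

Counting alone: the boatman can take at most 1 across per trip to the right bank, so moving all 4 needs at least 4 loaded trips out, with a return between consecutive ones — at least 7 crossings.
The safety rule pushes this higher. Following every safe sequence of crossings, the most of the 4 that can be at the right bank as the canoe arrives there on crossing 7 is 3 — never all 4.
So no plan with fewer than 9 crossings exists, and this one achieves 9:
1. Boatman goes to the right bank with the pack-bot.  [the left bank: the haul-bot, the lift-bot, the paint-bot | the right bank: the pack-bot]
2. Boatman goes back to the left bank alone.  [the left bank: the haul-bot, the lift-bot, the paint-bot | the right bank: the pack-bot]
3. Boatman goes to the right bank with the lift-bot.  [the left bank: the haul-bot, the paint-bot | the right bank: the lift-bot, the pack-bot]
4. Boatman goes back to the left bank with the pack-bot.  [the left bank: the haul-bot, the pack-bot, the paint-bot | the right bank: the lift-bot]
5. Boatman goes to the right bank with the paint-bot.  [the left bank: the haul-bot, the pack-bot | the right bank: the lift-bot, the paint-bot]
6. Boatman goes back to the left bank alone.  [the left bank: the haul-bot, the pack-bot | the right bank: the lift-bot, the paint-bot]
7. Boatman goes to the right bank with the haul-bot.  [the left bank: the pack-bot | the right bank: the haul-bot, the lift-bot, the paint-bot]
8. Boatman goes back to the left bank alone.  [the left bank: the pack-bot | the right bank: the haul-bot, the lift-bot, the paint-bot]
9. Boatman goes to the right bank with the pack-bot.  [the left bank: — | the right bank: the haul-bot, the lift-bot, the pack-bot, the paint-bot]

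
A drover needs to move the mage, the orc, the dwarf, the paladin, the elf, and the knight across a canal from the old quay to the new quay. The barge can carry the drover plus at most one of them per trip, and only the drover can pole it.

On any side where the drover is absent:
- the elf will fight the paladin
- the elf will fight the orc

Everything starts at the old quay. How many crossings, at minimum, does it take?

13

Counting alone: the drover can take at most 1 across per trip to the new quay, so moving all 6 needs at least 6 loaded trips out, with a return between consecutive ones — at least 11 crossings.
The safety rule pushes this higher. Following every safe sequence of crossings, the most of the 6 that can be at the new quay as the barge arrives there on crossing 11 is 5 — never all 6.
So no plan with fewer than 13 crossings exists, and this one achieves 13:
1. Drover goes to the new quay with the elf.
2. Drover goes back to the old quay alone.
3. Drover goes to the new quay with the mage.
4. Drover goes back to the old quay alone.
5. Drover goes to the new quay with the orc.
6. Drover goes back to the old quay with the elf.
7. Drover goes to the new quay with the paladin.
8. Drover goes back to the old quay alone.
9. Drover goes to the new quay with the dwarf.
10. Drover goes back to the old quay alone.
11. Drover goes to the new quay with the knight.
12. Drover goes back to the old quay alone.
13. Drover goes to the new quay with the elf.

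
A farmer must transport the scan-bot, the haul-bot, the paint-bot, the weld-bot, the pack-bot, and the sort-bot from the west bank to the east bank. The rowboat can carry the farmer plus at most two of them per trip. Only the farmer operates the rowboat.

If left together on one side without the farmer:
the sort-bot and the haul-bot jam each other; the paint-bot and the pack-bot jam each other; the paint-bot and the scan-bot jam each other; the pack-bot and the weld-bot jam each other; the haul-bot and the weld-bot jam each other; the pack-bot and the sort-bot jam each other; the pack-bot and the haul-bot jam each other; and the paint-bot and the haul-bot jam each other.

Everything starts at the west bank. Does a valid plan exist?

Whatever the first load, the items left behind include a forbidden pair without the farmer. No opening move is safe, so no plan exists.

No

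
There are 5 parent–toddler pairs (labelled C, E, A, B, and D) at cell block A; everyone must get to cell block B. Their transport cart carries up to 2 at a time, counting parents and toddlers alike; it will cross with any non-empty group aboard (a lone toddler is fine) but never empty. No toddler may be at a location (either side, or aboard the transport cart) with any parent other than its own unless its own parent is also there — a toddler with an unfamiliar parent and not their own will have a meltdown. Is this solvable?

No

Following every safe sequence of crossings from the start, the most of the 10 that can be at cell block B as the transport cart arrives there on crossings 1, 3, 5, 7 is 2, 3, 4, 5 respectively; the best ever achieved is 5 of 10.
From crossing 9 on, no configuration arises that was not already reachable earlier: only 82 distinct safe configurations (who is on which side, and where the transport cart is) can ever be reached, none of them has everyone across, and every continuation just revisits them. So no valid plan exists.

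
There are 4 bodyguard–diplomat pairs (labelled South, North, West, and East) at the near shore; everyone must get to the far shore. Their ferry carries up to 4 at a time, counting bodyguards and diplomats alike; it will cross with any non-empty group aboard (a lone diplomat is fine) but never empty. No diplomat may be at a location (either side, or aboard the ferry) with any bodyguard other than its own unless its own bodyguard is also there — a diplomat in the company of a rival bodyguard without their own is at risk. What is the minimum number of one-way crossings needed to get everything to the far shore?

5

Counting alone: each trip to the far shore takes at most 4 across and each return brings at least 1 back, so after t trips out (and t−1 returns) at most 4t − (t−1) of the 8 are across; that first reaches 8 at t = 3, so at least 5 crossings are needed.
The plan below uses exactly 5 crossings, so it is optimal:
1. bodyguard South and diplomat South cross → the far shore.
2. bodyguard South crosses ← the near shore.
3. bodyguard East, bodyguard North, bodyguard South, and bodyguard West cross → the far shore.
4. diplomat South crosses ← the near shore.
5. diplomat East, diplomat North, diplomat South, and diplomat West cross → the far shore.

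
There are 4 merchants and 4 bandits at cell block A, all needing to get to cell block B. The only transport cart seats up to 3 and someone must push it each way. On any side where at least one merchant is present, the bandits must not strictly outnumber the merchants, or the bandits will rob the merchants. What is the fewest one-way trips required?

Counting alone: each trip to cell block B takes at most 3 across and each return brings at least 1 back, so after t trips out (and t−1 returns) at most 3t − (t−1) of the 8 are across; that first reaches 8 at t = 4, so at least 7 crossings are needed.
The safety rule pushes this higher. Following every safe sequence of crossings, the most of the 8 that can be at cell block B as the transport cart arrives there on crossing 7 is 7 — never all 8.
So no plan with fewer than 9 crossings exists, and this one achieves 9:
1. 2 bandits → cell block B.  (cell block A: 4M 2B; cell block B: 0M 2B)
2. 1 bandit ← cell block A.  (cell block A: 4M 3B; cell block B: 0M 1B)
3. 3 bandits → cell block B.  (cell block A: 4M 0B; cell block B: 0M 4B)
4. 1 bandit ← cell block A.  (cell block A: 4M 1B; cell block B: 0M 3B)
5. 3 merchants → cell block B.  (cell block A: 1M 1B; cell block B: 3M 3B)
6. 1 merchant and 1 bandit ← cell block A.  (cell block A: 2M 2B; cell block B: 2M 2B)
7. 2 merchants → cell block B.  (cell block A: 0M 2B; cell block B: 4M 2B)
8. 1 bandit ← cell block A.  (cell block A: 0M 3B; cell block B: 4M 1B)
9. 3 bandits → cell block B.  (cell block A: 0M 0B; cell block B: 4M 4B)

9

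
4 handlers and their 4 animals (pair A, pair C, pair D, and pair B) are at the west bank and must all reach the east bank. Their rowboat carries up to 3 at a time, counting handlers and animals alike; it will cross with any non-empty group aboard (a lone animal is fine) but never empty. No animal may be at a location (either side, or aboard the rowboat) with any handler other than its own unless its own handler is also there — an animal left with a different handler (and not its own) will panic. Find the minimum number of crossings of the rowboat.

9

Counting alone: each trip to the east bank takes at most 3 across and each return brings at least 1 back, so after t trips out (and t−1 returns) at most 3t − (t−1) of the 8 are across; that first reaches 8 at t = 4, so at least 7 crossings are needed.
The safety rule pushes this higher. Following every safe sequence of crossings, the most of the 8 that can be at the east bank as the rowboat arrives there on crossing 7 is 7 — never all 8.
So no plan with fewer than 9 crossings exists, and this one achieves 9:
1. animal A and handler A cross → the east bank.
2. handler A crosses ← the west bank.
3. animal C, handler A, and handler C cross → the east bank.
4. animal A and handler A cross ← the west bank.
5. handler A, handler B, and handler D cross → the east bank.
6. animal C crosses ← the west bank.
7. animal A and animal C cross → the east bank.
8. animal A crosses ← the west bank.
9. animal A, animal B, and animal D cross → the east bank.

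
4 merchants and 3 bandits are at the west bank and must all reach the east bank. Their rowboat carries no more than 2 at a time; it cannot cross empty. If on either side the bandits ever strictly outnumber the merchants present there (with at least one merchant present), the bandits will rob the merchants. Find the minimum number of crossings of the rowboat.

11

Counting alone: each trip to the east bank takes at most 2 across and each return brings at least 1 back, so after t trips out (and t−1 returns) at most 2t − (t−1) of the 7 are across; that first reaches 7 at t = 6, so at least 11 crossings are needed.
The plan below uses exactly 11 crossings, so it is optimal:
1. 2 bandits → the east bank.  (the west bank: 4M 1B; the east bank: 0M 2B)
2. 1 bandit ← the west bank.  (the west bank: 4M 2B; the east bank: 0M 1B)
3. 2 bandits → the east bank.  (the west bank: 4M 0B; the east bank: 0M 3B)
4. 1 bandit ← the west bank.  (the west bank: 4M 1B; the east bank: 0M 2B)
5. 2 merchants → the east bank.  (the west bank: 2M 1B; the east bank: 2M 2B)
6. 1 bandit ← the west bank.  (the west bank: 2M 2B; the east bank: 2M 1B)
7. 1 merchant and 1 bandit → the east bank.  (the west bank: 1M 1B; the east bank: 3M 2B)
8. 1 merchant ← the west bank.  (the west bank: 2M 1B; the east bank: 2M 2B)
9. 1 merchant and 1 bandit → the east bank.  (the west bank: 1M 0B; the east bank: 3M 3B)
10. 1 bandit ← the west bank.  (the west bank: 1M 1B; the east bank: 3M 2B)
11. 1 merchant and 1 bandit → the east bank.  (the west bank: 0M 0B; the east bank: 4M 3B)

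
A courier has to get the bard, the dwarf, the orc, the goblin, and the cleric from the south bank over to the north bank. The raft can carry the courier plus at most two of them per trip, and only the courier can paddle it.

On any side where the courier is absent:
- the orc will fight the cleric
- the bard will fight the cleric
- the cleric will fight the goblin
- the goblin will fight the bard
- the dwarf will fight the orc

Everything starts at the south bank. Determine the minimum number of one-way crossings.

Whatever the first load, the items left behind include a forbidden pair without the courier. No opening move is safe, so no plan exists.

impossible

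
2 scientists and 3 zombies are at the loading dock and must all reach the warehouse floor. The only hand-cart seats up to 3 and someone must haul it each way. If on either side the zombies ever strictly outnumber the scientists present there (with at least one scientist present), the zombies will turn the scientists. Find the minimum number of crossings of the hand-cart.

The zombies already outnumber the scientists at the loading dock before anyone moves, so the starting position itself is disallowed.

impossible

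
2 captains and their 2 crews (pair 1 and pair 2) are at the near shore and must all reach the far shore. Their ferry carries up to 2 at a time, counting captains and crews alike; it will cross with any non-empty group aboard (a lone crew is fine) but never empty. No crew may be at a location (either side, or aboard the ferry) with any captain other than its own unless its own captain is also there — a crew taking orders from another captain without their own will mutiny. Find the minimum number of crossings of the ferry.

Counting alone: each trip to the far shore takes at most 2 across and each return brings at least 1 back, so after t trips out (and t−1 returns) at most 2t − (t−1) of the 4 are across; that first reaches 4 at t = 3, so at least 5 crossings are needed.
The plan below uses exactly 5 crossings, so it is optimal:
1. captain 1 and crew 1 cross → the far shore.
2. captain 1 crosses ← the near shore.
3. captain 1 and captain 2 cross → the far shore.
4. captain 2 crosses ← the near shore.
5. captain 2 and crew 2 cross → the far shore.

5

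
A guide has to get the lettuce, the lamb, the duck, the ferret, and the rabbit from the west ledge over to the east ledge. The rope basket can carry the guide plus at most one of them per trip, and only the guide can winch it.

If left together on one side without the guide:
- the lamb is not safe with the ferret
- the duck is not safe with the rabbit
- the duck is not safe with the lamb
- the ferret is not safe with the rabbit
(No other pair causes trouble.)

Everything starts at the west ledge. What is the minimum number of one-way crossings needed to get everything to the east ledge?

impossible

Whatever the first load, the items left behind include a forbidden pair without the guide. No opening move is safe, so no plan exists.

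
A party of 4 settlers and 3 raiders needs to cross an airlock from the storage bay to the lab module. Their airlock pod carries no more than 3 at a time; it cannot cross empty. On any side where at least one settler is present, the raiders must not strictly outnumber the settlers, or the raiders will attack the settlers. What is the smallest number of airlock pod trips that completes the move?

5

Counting alone: each trip to the lab module takes at most 3 across and each return brings at least 1 back, so after t trips out (and t−1 returns) at most 3t − (t−1) of the 7 are across; that first reaches 7 at t = 3, so at least 5 crossings are needed.
The plan below uses exactly 5 crossings, so it is optimal:
1. 3 raiders → the lab module.  (the storage bay: 4S 0R; the lab module: 0S 3R)
2. 1 raider ← the storage bay.  (the storage bay: 4S 1R; the lab module: 0S 2R)
3. 3 settlers → the lab module.  (the storage bay: 1S 1R; the lab module: 3S 2R)
4. 1 settler ← the storage bay.  (the storage bay: 2S 1R; the lab module: 2S 2R)
5. 2 settlers and 1 raider → the lab module.  (the storage bay: 0S 0R; the lab module: 4S 3R)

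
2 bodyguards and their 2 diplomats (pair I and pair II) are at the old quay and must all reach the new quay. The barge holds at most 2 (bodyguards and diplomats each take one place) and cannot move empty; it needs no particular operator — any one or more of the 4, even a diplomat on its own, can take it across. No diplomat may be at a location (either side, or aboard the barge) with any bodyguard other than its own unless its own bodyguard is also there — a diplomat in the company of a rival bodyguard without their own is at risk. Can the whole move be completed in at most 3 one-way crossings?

No

Counting alone: each trip to the new quay takes at most 2 across and each return brings at least 1 back, so after t trips out (and t−1 returns) at most 2t − (t−1) of the 4 are across; that first reaches 4 at t = 3, so at least 5 crossings are needed.
Since 3 < 5, 3 crossings cannot be enough. (The shortest complete plan in fact takes 5:)
1. bodyguard I and diplomat I cross → the new quay.
2. bodyguard I crosses ← the old quay.
3. bodyguard I and bodyguard II cross → the new quay.
4. bodyguard II crosses ← the old quay.
5. bodyguard II and diplomat II cross → the new quay.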